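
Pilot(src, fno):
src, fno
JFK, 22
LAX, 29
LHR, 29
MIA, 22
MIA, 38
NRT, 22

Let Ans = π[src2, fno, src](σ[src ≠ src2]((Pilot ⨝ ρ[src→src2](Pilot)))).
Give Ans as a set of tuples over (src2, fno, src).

{(JFK, 22, MIA), (JFK, 22, NRT), (LAX, 29, LHR), (LHR, 29, LAX), (MIA, 22, JFK), (MIA, 22, NRT), (NRT, 22, JFK), (NRT, 22, MIA)}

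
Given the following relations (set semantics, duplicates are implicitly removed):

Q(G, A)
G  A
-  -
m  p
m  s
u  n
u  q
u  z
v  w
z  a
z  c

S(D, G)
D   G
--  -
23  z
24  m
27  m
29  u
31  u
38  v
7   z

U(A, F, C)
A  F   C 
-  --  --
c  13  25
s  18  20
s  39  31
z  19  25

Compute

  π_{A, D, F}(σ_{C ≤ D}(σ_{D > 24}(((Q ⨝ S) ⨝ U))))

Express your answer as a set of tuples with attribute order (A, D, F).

{(s, 27, 18), (z, 29, 19), (z, 31, 19)}

Natural join on G: {(m, p, 24), (m, p, 27), (m, s, 24), (m, s, 27), (u, n, 29), (u, n, 31), (u, q, 29), (u, q, 31), (u, z, 29), (u, z, 31), (v, w, 38), (z, a, 23), (z, a, 7), (z, c, 23), (z, c, 7)}
Natural join on A: {(m, s, 24, 18, 20), (m, s, 24, 39, 31), (m, s, 27, 18, 20), (m, s, 27, 39, 31), (u, z, 29, 19, 25), (u, z, 31, 19, 25), (z, c, 23, 13, 25), (z, c, 7, 13, 25)}
Apply σ_{D > 24}; surviving tuples: {(m, s, 27, 18, 20), (m, s, 27, 39, 31), (u, z, 29, 19, 25), (u, z, 31, 19, 25)}
Apply σ_{C ≤ D}; surviving tuples: {(m, s, 27, 18, 20), (u, z, 29, 19, 25), (u, z, 31, 19, 25)}
Projecting to A, D, F: {(s, 27, 18), (z, 29, 19), (z, 31, 19)}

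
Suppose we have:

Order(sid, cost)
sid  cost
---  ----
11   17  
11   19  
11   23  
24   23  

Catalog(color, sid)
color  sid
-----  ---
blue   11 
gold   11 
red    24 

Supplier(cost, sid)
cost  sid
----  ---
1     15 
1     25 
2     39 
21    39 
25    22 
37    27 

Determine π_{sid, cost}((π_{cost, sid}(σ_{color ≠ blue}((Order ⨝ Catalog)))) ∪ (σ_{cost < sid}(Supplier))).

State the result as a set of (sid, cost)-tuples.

Joining Order and Catalog on sid yields {(11, 17, blue), (11, 17, gold), (11, 19, blue), (11, 19, gold), (11, 23, blue), (11, 23, gold), (24, 23, red)}.
Selection color ≠ blue: {(11, 17, gold), (11, 19, gold), (11, 23, gold), (24, 23, red)}
π[cost, sid]: project onto (cost, sid) → {(17, 11), (19, 11), (23, 11), (23, 24)}
Selection cost < sid: {(1, 15), (1, 25), (2, 39), (21, 39)}
Union: {(17, 11), (19, 11), (23, 11), (23, 24)} with {(1, 15), (1, 25), (2, 39), (21, 39)} → {(1, 15), (1, 25), (17, 11), (19, 11), (2, 39), (21, 39), (23, 11), (23, 24)}
π[sid, cost]: project onto (sid, cost) → {(11, 17), (11, 19), (11, 23), (15, 1), (24, 23), (25, 1), (39, 2), (39, 21)}

{(11, 17), (11, 19), (11, 23), (15, 1), (24, 23), (25, 1), (39, 2), (39, 21)}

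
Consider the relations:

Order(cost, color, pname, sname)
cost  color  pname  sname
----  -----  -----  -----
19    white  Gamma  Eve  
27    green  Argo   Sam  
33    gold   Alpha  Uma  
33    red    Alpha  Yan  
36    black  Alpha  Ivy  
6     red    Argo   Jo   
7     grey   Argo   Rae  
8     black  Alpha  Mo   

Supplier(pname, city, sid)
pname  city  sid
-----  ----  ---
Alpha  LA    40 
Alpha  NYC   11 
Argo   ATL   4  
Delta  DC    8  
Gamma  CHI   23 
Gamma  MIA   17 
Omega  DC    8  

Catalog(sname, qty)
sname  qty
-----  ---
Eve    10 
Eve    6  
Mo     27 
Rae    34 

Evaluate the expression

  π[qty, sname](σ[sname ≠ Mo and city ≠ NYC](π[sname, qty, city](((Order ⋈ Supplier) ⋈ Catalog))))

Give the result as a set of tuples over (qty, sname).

{(10, Eve), (34, Rae), (6, Eve)}

Natural join on pname: {(19, white, Gamma, Eve, CHI, 23), (19, white, Gamma, Eve, MIA, 17), (27, green, Argo, Sam, ATL, 4), (33, gold, Alpha, Uma, LA, 40), (33, gold, Alpha, Uma, NYC, 11), (33, red, Alpha, Yan, LA, 40), (33, red, Alpha, Yan, NYC, 11), (36, black, Alpha, Ivy, LA, 40), (36, black, Alpha, Ivy, NYC, 11), (6, red, Argo, Jo, ATL, 4), (7, grey, Argo, Rae, ATL, 4), (8, black, Alpha, Mo, LA, 40), (8, black, Alpha, Mo, NYC, 11)}
Natural join on sname: {(19, white, Gamma, Eve, CHI, 23, 10), (19, white, Gamma, Eve, CHI, 23, 6), (19, white, Gamma, Eve, MIA, 17, 10), (19, white, Gamma, Eve, MIA, 17, 6), (7, grey, Argo, Rae, ATL, 4, 34), (8, black, Alpha, Mo, LA, 40, 27), (8, black, Alpha, Mo, NYC, 11, 27)}
Projecting to sname, qty, city: {(Eve, 10, CHI), (Eve, 10, MIA), (Eve, 6, CHI), (Eve, 6, MIA), (Mo, 27, LA), (Mo, 27, NYC), (Rae, 34, ATL)}
Selection sname ≠ Mo and city ≠ NYC: {(Eve, 10, CHI), (Eve, 10, MIA), (Eve, 6, CHI), (Eve, 6, MIA), (Rae, 34, ATL)}
Projecting to qty, sname (2 duplicate(s) eliminated): {(10, Eve), (34, Rae), (6, Eve)}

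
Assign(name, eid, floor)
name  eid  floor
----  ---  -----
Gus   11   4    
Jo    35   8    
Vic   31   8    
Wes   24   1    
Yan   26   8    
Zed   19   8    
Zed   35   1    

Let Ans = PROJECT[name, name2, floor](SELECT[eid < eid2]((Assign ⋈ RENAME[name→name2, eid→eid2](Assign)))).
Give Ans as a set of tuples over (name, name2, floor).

ρ[name→name2, eid→eid2]: schema becomes (name2, eid2, floor); tuples unchanged.
Joining Assign and RENAME[name→name2, eid→eid2](Assign) on floor yields {(Gus, 11, 4, Gus, 11), (Jo, 35, 8, Jo, 35), (Jo, 35, 8, Vic, 31), (Jo, 35, 8, Yan, 26), (Jo, 35, 8, Zed, 19), (Vic, 31, 8, Jo, 35), (Vic, 31, 8, Vic, 31), (Vic, 31, 8, Yan, 26), (Vic, 31, 8, Zed, 19), (Wes, 24, 1, Wes, 24), (Wes, 24, 1, Zed, 35), (Yan, 26, 8, Jo, 35), (Yan, 26, 8, Vic, 31), (Yan, 26, 8, Yan, 26), (Yan, 26, 8, Zed, 19), (Zed, 19, 8, Jo, 35), (Zed, 19, 8, Vic, 31), (Zed, 19, 8, Yan, 26), (Zed, 19, 8, Zed, 19), (Zed, 35, 1, Wes, 24), (Zed, 35, 1, Zed, 35)}.
Selection eid < eid2: {(Vic, 31, 8, Jo, 35), (Wes, 24, 1, Zed, 35), (Yan, 26, 8, Jo, 35), (Yan, 26, 8, Vic, 31), (Zed, 19, 8, Jo, 35), (Zed, 19, 8, Vic, 31), (Zed, 19, 8, Yan, 26)}
π[name, name2, floor]: project onto (name, name2, floor) → {(Vic, Jo, 8), (Wes, Zed, 1), (Yan, Jo, 8), (Yan, Vic, 8), (Zed, Jo, 8), (Zed, Vic, 8), (Zed, Yan, 8)}

{(Vic, Jo, 8), (Wes, Zed, 1), (Yan, Jo, 8), (Yan, Vic, 8), (Zed, Jo, 8), (Zed, Vic, 8), (Zed, Yan, 8)}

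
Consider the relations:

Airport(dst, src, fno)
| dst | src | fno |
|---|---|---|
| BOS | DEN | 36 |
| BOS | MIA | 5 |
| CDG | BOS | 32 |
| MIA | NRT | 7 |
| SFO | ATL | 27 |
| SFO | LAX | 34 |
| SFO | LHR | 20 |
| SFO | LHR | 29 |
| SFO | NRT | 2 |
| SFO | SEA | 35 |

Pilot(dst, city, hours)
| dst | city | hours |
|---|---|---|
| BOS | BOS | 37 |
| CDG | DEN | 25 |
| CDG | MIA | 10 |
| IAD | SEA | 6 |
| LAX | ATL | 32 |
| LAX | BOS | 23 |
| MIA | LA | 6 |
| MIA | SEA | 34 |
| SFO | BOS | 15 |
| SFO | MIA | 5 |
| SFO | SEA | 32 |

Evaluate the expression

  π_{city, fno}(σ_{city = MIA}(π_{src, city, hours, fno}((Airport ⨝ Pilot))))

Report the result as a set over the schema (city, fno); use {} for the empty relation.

{(MIA, 2), (MIA, 20), (MIA, 27), (MIA, 29), (MIA, 32), (MIA, 34), (MIA, 35)}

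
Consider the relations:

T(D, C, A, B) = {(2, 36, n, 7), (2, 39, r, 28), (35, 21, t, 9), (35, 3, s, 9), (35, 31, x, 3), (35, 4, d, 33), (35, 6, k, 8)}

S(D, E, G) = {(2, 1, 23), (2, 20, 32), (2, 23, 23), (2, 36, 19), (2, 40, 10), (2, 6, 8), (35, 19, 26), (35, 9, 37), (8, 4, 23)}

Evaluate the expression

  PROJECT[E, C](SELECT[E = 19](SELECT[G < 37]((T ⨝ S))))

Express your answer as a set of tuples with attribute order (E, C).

Natural join on D: {(2, 36, n, 7, 1, 23), (2, 36, n, 7, 20, 32), (2, 36, n, 7, 23, 23), (2, 36, n, 7, 36, 19), (2, 36, n, 7, 40, 10), (2, 36, n, 7, 6, 8), (2, 39, r, 28, 1, 23), (2, 39, r, 28, 20, 32), (2, 39, r, 28, 23, 23), (2, 39, r, 28, 36, 19), (2, 39, r, 28, 40, 10), (2, 39, r, 28, 6, 8), (35, 21, t, 9, 19, 26), (35, 21, t, 9, 9, 37), (35, 3, s, 9, 19, 26), (35, 3, s, 9, 9, 37), (35, 31, x, 3, 19, 26), (35, 31, x, 3, 9, 37), (35, 4, d, 33, 19, 26), (35, 4, d, 33, 9, 37), (35, 6, k, 8, 19, 26), (35, 6, k, 8, 9, 37)}
Filtering on G < 37 leaves {(2, 36, n, 7, 1, 23), (2, 36, n, 7, 20, 32), (2, 36, n, 7, 23, 23), (2, 36, n, 7, 36, 19), (2, 36, n, 7, 40, 10), (2, 36, n, 7, 6, 8), (2, 39, r, 28, 1, 23), (2, 39, r, 28, 20, 32), (2, 39, r, 28, 23, 23), (2, 39, r, 28, 36, 19), (2, 39, r, 28, 40, 10), (2, 39, r, 28, 6, 8), (35, 21, t, 9, 19, 26), (35, 3, s, 9, 19, 26), (35, 31, x, 3, 19, 26), (35, 4, d, 33, 19, 26), (35, 6, k, 8, 19, 26)}.
Filtering on E = 19 leaves {(35, 21, t, 9, 19, 26), (35, 3, s, 9, 19, 26), (35, 31, x, 3, 19, 26), (35, 4, d, 33, 19, 26), (35, 6, k, 8, 19, 26)}.
Keep only column(s) E, C: {(19, 21), (19, 3), (19, 31), (19, 4), (19, 6)}

{(19, 21), (19, 3), (19, 31), (19, 4), (19, 6)}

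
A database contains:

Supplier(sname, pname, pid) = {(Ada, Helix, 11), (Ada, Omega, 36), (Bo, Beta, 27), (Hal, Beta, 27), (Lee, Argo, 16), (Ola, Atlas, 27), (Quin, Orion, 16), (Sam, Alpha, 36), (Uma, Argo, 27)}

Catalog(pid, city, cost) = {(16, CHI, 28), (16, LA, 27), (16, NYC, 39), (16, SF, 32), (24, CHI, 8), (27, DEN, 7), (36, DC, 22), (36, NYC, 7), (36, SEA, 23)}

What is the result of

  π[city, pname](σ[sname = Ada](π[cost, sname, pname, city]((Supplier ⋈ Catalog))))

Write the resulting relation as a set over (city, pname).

{(DC, Omega), (NYC, Omega), (SEA, Omega)}

Supplier ⋈ Catalog (natural join on pid): {(Ada, Omega, 36, DC, 22), (Ada, Omega, 36, NYC, 7), (Ada, Omega, 36, SEA, 23), (Bo, Beta, 27, DEN, 7), (Hal, Beta, 27, DEN, 7), (Lee, Argo, 16, CHI, 28), (Lee, Argo, 16, LA, 27), (Lee, Argo, 16, NYC, 39), (Lee, Argo, 16, SF, 32), (Ola, Atlas, 27, DEN, 7), (Quin, Orion, 16, CHI, 28), (Quin, Orion, 16, LA, 27), (Quin, Orion, 16, NYC, 39), (Quin, Orion, 16, SF, 32), (Sam, Alpha, 36, DC, 22), (Sam, Alpha, 36, NYC, 7), (Sam, Alpha, 36, SEA, 23), (Uma, Argo, 27, DEN, 7)}
Keep only column(s) cost, sname, pname, city: {(22, Ada, Omega, DC), (22, Sam, Alpha, DC), (23, Ada, Omega, SEA), (23, Sam, Alpha, SEA), (27, Lee, Argo, LA), (27, Quin, Orion, LA), (28, Lee, Argo, CHI), (28, Quin, Orion, CHI), (32, Lee, Argo, SF), (32, Quin, Orion, SF), (39, Lee, Argo, NYC), (39, Quin, Orion, NYC), (7, Ada, Omega, NYC), (7, Bo, Beta, DEN), (7, Hal, Beta, DEN), (7, Ola, Atlas, DEN), (7, Sam, Alpha, NYC), (7, Uma, Argo, DEN)}
Selection sname = Ada: {(22, Ada, Omega, DC), (23, Ada, Omega, SEA), (7, Ada, Omega, NYC)}
Keep only column(s) city, pname: {(DC, Omega), (NYC, Omega), (SEA, Omega)}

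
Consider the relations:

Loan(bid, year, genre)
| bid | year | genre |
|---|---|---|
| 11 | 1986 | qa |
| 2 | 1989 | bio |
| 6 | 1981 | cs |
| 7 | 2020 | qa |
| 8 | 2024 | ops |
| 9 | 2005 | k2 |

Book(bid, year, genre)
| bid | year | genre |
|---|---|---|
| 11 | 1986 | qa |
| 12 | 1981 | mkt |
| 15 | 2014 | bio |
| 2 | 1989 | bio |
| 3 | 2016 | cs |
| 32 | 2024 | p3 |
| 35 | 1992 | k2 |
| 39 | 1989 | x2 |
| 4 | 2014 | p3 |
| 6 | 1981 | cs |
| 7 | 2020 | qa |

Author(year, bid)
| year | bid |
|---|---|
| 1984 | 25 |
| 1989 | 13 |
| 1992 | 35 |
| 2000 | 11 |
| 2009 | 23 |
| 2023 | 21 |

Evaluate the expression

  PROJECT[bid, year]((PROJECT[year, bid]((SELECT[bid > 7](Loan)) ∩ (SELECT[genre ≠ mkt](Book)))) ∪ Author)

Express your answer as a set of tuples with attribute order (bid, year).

Apply σ_{bid > 7}; surviving tuples: {(11, 1986, qa), (8, 2024, ops), (9, 2005, k2)}
Apply σ_{genre ≠ mkt}; surviving tuples: {(11, 1986, qa), (15, 2014, bio), (2, 1989, bio), (3, 2016, cs), (32, 2024, p3), (35, 1992, k2), (39, 1989, x2), (4, 2014, p3), (6, 1981, cs), (7, 2020, qa)}
Set intersection of the two operands is {(11, 1986, qa)}.
Projecting to year, bid: {(1986, 11)}
Set union of the two operands is {(1984, 25), (1986, 11), (1989, 13), (1992, 35), (2000, 11), (2009, 23), (2023, 21)}.
Projecting to bid, year: {(11, 1986), (11, 2000), (13, 1989), (21, 2023), (23, 2009), (25, 1984), (35, 1992)}

{(11, 1986), (11, 2000), (13, 1989), (21, 2023), (23, 2009), (25, 1984), (35, 1992)}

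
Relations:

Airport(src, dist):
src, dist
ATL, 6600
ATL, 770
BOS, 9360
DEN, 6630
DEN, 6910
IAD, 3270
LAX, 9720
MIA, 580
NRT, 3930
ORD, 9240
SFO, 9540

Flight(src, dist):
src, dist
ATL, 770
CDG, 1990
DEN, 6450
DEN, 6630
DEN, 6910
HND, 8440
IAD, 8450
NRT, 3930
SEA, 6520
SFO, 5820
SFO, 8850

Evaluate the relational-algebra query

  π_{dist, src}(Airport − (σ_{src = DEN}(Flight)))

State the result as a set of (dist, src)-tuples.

Apply σ_{src = DEN}; surviving tuples: {(DEN, 6450), (DEN, 6630), (DEN, 6910)}
Set difference of the two operands is {(ATL, 6600), (ATL, 770), (BOS, 9360), (IAD, 3270), (LAX, 9720), (MIA, 580), (NRT, 3930), (ORD, 9240), (SFO, 9540)}.
Keep only column(s) dist, src: {(3270, IAD), (3930, NRT), (580, MIA), (6600, ATL), (770, ATL), (9240, ORD), (9360, BOS), (9540, SFO), (9720, LAX)}

{(3270, IAD), (3930, NRT), (580, MIA), (6600, ATL), (770, ATL), (9240, ORD), (9360, BOS), (9540, SFO), (9720, LAX)}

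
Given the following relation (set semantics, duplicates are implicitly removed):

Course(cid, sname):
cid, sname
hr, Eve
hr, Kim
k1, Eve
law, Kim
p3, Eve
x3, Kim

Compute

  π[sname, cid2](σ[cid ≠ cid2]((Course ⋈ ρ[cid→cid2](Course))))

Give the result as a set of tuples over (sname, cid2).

{(Eve, hr), (Eve, k1), (Eve, p3), (Kim, hr), (Kim, law), (Kim, x3)}

ρ[cid→cid2]: schema becomes (cid2, sname); tuples unchanged.
Course ⋈ ρ[cid→cid2](Course) (natural join on sname): {(hr, Eve, hr), (hr, Eve, k1), (hr, Eve, p3), (hr, Kim, hr), (hr, Kim, law), (hr, Kim, x3), (k1, Eve, hr), (k1, Eve, k1), (k1, Eve, p3), (law, Kim, hr), (law, Kim, law), (law, Kim, x3), (p3, Eve, hr), (p3, Eve, k1), (p3, Eve, p3), (x3, Kim, hr), (x3, Kim, law), (x3, Kim, x3)}
Apply σ_{cid ≠ cid2}; surviving tuples: {(hr, Eve, k1), (hr, Eve, p3), (hr, Kim, law), (hr, Kim, x3), (k1, Eve, hr), (k1, Eve, p3), (law, Kim, hr), (law, Kim, x3), (p3, Eve, hr), (p3, Eve, k1), (x3, Kim, hr), (x3, Kim, law)}
Projecting to sname, cid2 (6 duplicate(s) eliminated): {(Eve, hr), (Eve, k1), (Eve, p3), (Kim, hr), (Kim, law), (Kim, x3)}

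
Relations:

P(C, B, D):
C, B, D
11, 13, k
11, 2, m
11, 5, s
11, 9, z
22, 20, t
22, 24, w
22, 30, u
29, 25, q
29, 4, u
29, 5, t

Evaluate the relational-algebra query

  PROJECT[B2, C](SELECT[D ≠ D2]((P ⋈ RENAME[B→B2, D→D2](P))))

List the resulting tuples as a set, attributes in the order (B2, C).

ρ[B→B2, D→D2]: schema becomes (C, B2, D2); tuples unchanged.
Natural join on C: {(11, 13, k, 13, k), (11, 13, k, 2, m), (11, 13, k, 5, s), (11, 13, k, 9, z), (11, 2, m, 13, k), (11, 2, m, 2, m), (11, 2, m, 5, s), (11, 2, m, 9, z), (11, 5, s, 13, k), (11, 5, s, 2, m), (11, 5, s, 5, s), (11, 5, s, 9, z), (11, 9, z, 13, k), (11, 9, z, 2, m), (11, 9, z, 5, s), (11, 9, z, 9, z), (22, 20, t, 20, t), (22, 20, t, 24, w), (22, 20, t, 30, u), (22, 24, w, 20, t), (22, 24, w, 24, w), (22, 24, w, 30, u), (22, 30, u, 20, t), (22, 30, u, 24, w), (22, 30, u, 30, u), (29, 25, q, 25, q), (29, 25, q, 4, u), (29, 25, q, 5, t), (29, 4, u, 25, q), (29, 4, u, 4, u), (29, 4, u, 5, t), (29, 5, t, 25, q), (29, 5, t, 4, u), (29, 5, t, 5, t)}
Apply σ_{D ≠ D2}; surviving tuples: {(11, 13, k, 2, m), (11, 13, k, 5, s), (11, 13, k, 9, z), (11, 2, m, 13, k), (11, 2, m, 5, s), (11, 2, m, 9, z), (11, 5, s, 13, k), (11, 5, s, 2, m), (11, 5, s, 9, z), (11, 9, z, 13, k), (11, 9, z, 2, m), (11, 9, z, 5, s), (22, 20, t, 24, w), (22, 20, t, 30, u), (22, 24, w, 20, t), (22, 24, w, 30, u), (22, 30, u, 20, t), (22, 30, u, 24, w), (29, 25, q, 4, u), (29, 25, q, 5, t), (29, 4, u, 25, q), (29, 4, u, 5, t), (29, 5, t, 25, q), (29, 5, t, 4, u)}
π[B2, C]: project onto (B2, C) (14 duplicate(s) eliminated) → {(13, 11), (2, 11), (20, 22), (24, 22), (25, 29), (30, 22), (4, 29), (5, 11), (5, 29), (9, 11)}

{(13, 11), (2, 11), (20, 22), (24, 22), (25, 29), (30, 22), (4, 29), (5, 11), (5, 29), (9, 11)}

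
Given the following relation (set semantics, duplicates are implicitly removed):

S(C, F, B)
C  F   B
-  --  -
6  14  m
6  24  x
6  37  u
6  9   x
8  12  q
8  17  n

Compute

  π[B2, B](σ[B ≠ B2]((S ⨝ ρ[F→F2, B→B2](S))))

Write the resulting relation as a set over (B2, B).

{(m, u), (m, x), (n, q), (q, n), (u, m), (u, x), (x, m), (x, u)}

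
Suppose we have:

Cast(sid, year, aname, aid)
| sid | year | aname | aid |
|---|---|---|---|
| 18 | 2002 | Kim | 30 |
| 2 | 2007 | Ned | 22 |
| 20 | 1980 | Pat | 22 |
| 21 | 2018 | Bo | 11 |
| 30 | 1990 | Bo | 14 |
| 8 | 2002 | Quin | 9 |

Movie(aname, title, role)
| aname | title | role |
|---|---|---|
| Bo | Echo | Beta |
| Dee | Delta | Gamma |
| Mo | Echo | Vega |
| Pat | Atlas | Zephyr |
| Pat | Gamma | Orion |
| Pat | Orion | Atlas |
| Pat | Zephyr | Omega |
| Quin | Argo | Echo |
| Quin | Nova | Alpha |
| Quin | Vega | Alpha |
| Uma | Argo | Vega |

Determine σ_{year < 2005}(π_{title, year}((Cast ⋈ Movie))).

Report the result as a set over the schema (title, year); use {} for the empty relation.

{(Argo, 2002), (Atlas, 1980), (Echo, 1990), (Gamma, 1980), (Nova, 2002), (Orion, 1980), (Vega, 2002), (Zephyr, 1980)}

Cast ⋈ Movie (natural join on aname): {(20, 1980, Pat, 22, Atlas, Zephyr), (20, 1980, Pat, 22, Gamma, Orion), (20, 1980, Pat, 22, Orion, Atlas), (20, 1980, Pat, 22, Zephyr, Omega), (21, 2018, Bo, 11, Echo, Beta), (30, 1990, Bo, 14, Echo, Beta), (8, 2002, Quin, 9, Argo, Echo), (8, 2002, Quin, 9, Nova, Alpha), (8, 2002, Quin, 9, Vega, Alpha)}
π[title, year]: project onto (title, year) → {(Argo, 2002), (Atlas, 1980), (Echo, 1990), (Echo, 2018), (Gamma, 1980), (Nova, 2002), (Orion, 1980), (Vega, 2002), (Zephyr, 1980)}
Filtering on year < 2005 leaves {(Argo, 2002), (Atlas, 1980), (Echo, 1990), (Gamma, 1980), (Nova, 2002), (Orion, 1980), (Vega, 2002), (Zephyr, 1980)}.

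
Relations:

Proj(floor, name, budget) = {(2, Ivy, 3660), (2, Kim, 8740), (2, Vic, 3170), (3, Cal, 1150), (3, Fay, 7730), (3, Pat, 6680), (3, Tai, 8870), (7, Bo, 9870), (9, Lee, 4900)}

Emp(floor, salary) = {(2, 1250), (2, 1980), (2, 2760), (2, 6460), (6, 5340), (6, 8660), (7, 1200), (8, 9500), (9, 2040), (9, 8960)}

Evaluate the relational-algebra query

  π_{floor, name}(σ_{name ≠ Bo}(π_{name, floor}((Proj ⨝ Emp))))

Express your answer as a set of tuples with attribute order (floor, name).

Joining Proj and Emp on floor yields {(2, Ivy, 3660, 1250), (2, Ivy, 3660, 1980), (2, Ivy, 3660, 2760), (2, Ivy, 3660, 6460), (2, Kim, 8740, 1250), (2, Kim, 8740, 1980), (2, Kim, 8740, 2760), (2, Kim, 8740, 6460), (2, Vic, 3170, 1250), (2, Vic, 3170, 1980), (2, Vic, 3170, 2760), (2, Vic, 3170, 6460), (7, Bo, 9870, 1200), (9, Lee, 4900, 2040), (9, Lee, 4900, 8960)}.
π_{name, floor} gives {(Bo, 7), (Ivy, 2), (Kim, 2), (Lee, 9), (Vic, 2)} (10 duplicate(s) eliminated).
Selection name ≠ Bo: {(Ivy, 2), (Kim, 2), (Lee, 9), (Vic, 2)}
π_{floor, name} gives {(2, Ivy), (2, Kim), (2, Vic), (9, Lee)}.

{(2, Ivy), (2, Kim), (2, Vic), (9, Lee)}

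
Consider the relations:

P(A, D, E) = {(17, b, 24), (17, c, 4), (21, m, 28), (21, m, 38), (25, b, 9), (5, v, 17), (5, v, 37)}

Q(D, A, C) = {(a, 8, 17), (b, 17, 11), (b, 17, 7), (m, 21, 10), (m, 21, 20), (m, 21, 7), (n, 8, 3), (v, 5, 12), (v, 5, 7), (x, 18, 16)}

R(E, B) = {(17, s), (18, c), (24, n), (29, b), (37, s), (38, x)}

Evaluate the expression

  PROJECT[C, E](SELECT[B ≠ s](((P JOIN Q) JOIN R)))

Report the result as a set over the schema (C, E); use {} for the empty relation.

{(10, 38), (11, 24), (20, 38), (7, 24), (7, 38)}

Natural join on A, D: {(17, b, 24, 11), (17, b, 24, 7), (21, m, 28, 10), (21, m, 28, 20), (21, m, 28, 7), (21, m, 38, 10), (21, m, 38, 20), (21, m, 38, 7), (5, v, 17, 12), (5, v, 17, 7), (5, v, 37, 12), (5, v, 37, 7)}
Natural join on E: {(17, b, 24, 11, n), (17, b, 24, 7, n), (21, m, 38, 10, x), (21, m, 38, 20, x), (21, m, 38, 7, x), (5, v, 17, 12, s), (5, v, 17, 7, s), (5, v, 37, 12, s), (5, v, 37, 7, s)}
Selection B ≠ s: {(17, b, 24, 11, n), (17, b, 24, 7, n), (21, m, 38, 10, x), (21, m, 38, 20, x), (21, m, 38, 7, x)}
Keep only column(s) C, E: {(10, 38), (11, 24), (20, 38), (7, 24), (7, 38)}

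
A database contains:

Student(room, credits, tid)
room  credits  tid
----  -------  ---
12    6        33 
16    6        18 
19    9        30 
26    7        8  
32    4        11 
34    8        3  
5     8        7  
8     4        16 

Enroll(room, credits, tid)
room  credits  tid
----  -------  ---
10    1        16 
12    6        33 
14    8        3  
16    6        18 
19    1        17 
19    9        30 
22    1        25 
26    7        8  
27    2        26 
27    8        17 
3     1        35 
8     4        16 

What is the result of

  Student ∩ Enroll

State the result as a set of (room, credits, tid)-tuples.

{(12, 6, 33), (16, 6, 18), (19, 9, 30), (26, 7, 8), (8, 4, 16)}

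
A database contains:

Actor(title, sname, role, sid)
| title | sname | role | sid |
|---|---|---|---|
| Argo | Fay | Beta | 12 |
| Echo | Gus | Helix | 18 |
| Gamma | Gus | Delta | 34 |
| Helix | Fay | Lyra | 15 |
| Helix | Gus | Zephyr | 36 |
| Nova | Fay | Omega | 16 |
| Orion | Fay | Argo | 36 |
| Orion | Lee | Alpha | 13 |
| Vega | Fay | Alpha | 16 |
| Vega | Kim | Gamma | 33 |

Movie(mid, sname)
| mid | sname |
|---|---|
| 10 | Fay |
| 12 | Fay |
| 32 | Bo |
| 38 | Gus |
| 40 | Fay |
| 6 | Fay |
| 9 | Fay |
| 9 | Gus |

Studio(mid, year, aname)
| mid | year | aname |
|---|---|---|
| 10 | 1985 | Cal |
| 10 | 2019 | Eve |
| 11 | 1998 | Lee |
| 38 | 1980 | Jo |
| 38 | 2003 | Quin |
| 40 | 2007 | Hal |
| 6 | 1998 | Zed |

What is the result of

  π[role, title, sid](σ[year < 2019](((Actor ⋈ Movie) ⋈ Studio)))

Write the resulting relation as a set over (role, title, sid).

Joining Actor and Movie on sname yields {(Argo, Fay, Beta, 12, 10), (Argo, Fay, Beta, 12, 12), (Argo, Fay, Beta, 12, 40), (Argo, Fay, Beta, 12, 6), (Argo, Fay, Beta, 12, 9), (Echo, Gus, Helix, 18, 38), (Echo, Gus, Helix, 18, 9), (Gamma, Gus, Delta, 34, 38), (Gamma, Gus, Delta, 34, 9), (Helix, Fay, Lyra, 15, 10), (Helix, Fay, Lyra, 15, 12), (Helix, Fay, Lyra, 15, 40), (Helix, Fay, Lyra, 15, 6), (Helix, Fay, Lyra, 15, 9), (Helix, Gus, Zephyr, 36, 38), (Helix, Gus, Zephyr, 36, 9), (Nova, Fay, Omega, 16, 10), (Nova, Fay, Omega, 16, 12), (Nova, Fay, Omega, 16, 40), (Nova, Fay, Omega, 16, 6), (Nova, Fay, Omega, 16, 9), (Orion, Fay, Argo, 36, 10), (Orion, Fay, Argo, 36, 12), (Orion, Fay, Argo, 36, 40), (Orion, Fay, Argo, 36, 6), (Orion, Fay, Argo, 36, 9), (Vega, Fay, Alpha, 16, 10), (Vega, Fay, Alpha, 16, 12), (Vega, Fay, Alpha, 16, 40), (Vega, Fay, Alpha, 16, 6), (Vega, Fay, Alpha, 16, 9)}.
Joining (Actor ⋈ Movie) and Studio on mid yields {(Argo, Fay, Beta, 12, 10, 1985, Cal), (Argo, Fay, Beta, 12, 10, 2019, Eve), (Argo, Fay, Beta, 12, 40, 2007, Hal), (Argo, Fay, Beta, 12, 6, 1998, Zed), (Echo, Gus, Helix, 18, 38, 1980, Jo), (Echo, Gus, Helix, 18, 38, 2003, Quin), (Gamma, Gus, Delta, 34, 38, 1980, Jo), (Gamma, Gus, Delta, 34, 38, 2003, Quin), (Helix, Fay, Lyra, 15, 10, 1985, Cal), (Helix, Fay, Lyra, 15, 10, 2019, Eve), (Helix, Fay, Lyra, 15, 40, 2007, Hal), (Helix, Fay, Lyra, 15, 6, 1998, Zed), (Helix, Gus, Zephyr, 36, 38, 1980, Jo), (Helix, Gus, Zephyr, 36, 38, 2003, Quin), (Nova, Fay, Omega, 16, 10, 1985, Cal), (Nova, Fay, Omega, 16, 10, 2019, Eve), (Nova, Fay, Omega, 16, 40, 2007, Hal), (Nova, Fay, Omega, 16, 6, 1998, Zed), (Orion, Fay, Argo, 36, 10, 1985, Cal), (Orion, Fay, Argo, 36, 10, 2019, Eve), (Orion, Fay, Argo, 36, 40, 2007, Hal), (Orion, Fay, Argo, 36, 6, 1998, Zed), (Vega, Fay, Alpha, 16, 10, 1985, Cal), (Vega, Fay, Alpha, 16, 10, 2019, Eve), (Vega, Fay, Alpha, 16, 40, 2007, Hal), (Vega, Fay, Alpha, 16, 6, 1998, Zed)}.
σ[year < 2019]: keep tuples satisfying year < 2019 → {(Argo, Fay, Beta, 12, 10, 1985, Cal), (Argo, Fay, Beta, 12, 40, 2007, Hal), (Argo, Fay, Beta, 12, 6, 1998, Zed), (Echo, Gus, Helix, 18, 38, 1980, Jo), (Echo, Gus, Helix, 18, 38, 2003, Quin), (Gamma, Gus, Delta, 34, 38, 1980, Jo), (Gamma, Gus, Delta, 34, 38, 2003, Quin), (Helix, Fay, Lyra, 15, 10, 1985, Cal), (Helix, Fay, Lyra, 15, 40, 2007, Hal), (Helix, Fay, Lyra, 15, 6, 1998, Zed), (Helix, Gus, Zephyr, 36, 38, 1980, Jo), (Helix, Gus, Zephyr, 36, 38, 2003, Quin), (Nova, Fay, Omega, 16, 10, 1985, Cal), (Nova, Fay, Omega, 16, 40, 2007, Hal), (Nova, Fay, Omega, 16, 6, 1998, Zed), (Orion, Fay, Argo, 36, 10, 1985, Cal), (Orion, Fay, Argo, 36, 40, 2007, Hal), (Orion, Fay, Argo, 36, 6, 1998, Zed), (Vega, Fay, Alpha, 16, 10, 1985, Cal), (Vega, Fay, Alpha, 16, 40, 2007, Hal), (Vega, Fay, Alpha, 16, 6, 1998, Zed)}
π_{role, title, sid} gives {(Alpha, Vega, 16), (Argo, Orion, 36), (Beta, Argo, 12), (Delta, Gamma, 34), (Helix, Echo, 18), (Lyra, Helix, 15), (Omega, Nova, 16), (Zephyr, Helix, 36)} (13 duplicate(s) eliminated).

{(Alpha, Vega, 16), (Argo, Orion, 36), (Beta, Argo, 12), (Delta, Gamma, 34), (Helix, Echo, 18), (Lyra, Helix, 15), (Omega, Nova, 16), (Zephyr, Helix, 36)}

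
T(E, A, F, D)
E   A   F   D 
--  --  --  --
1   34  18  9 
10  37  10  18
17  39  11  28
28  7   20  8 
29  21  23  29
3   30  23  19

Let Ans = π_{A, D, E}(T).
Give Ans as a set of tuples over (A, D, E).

{(21, 29, 29), (30, 19, 3), (34, 9, 1), (37, 18, 10), (39, 28, 17), (7, 8, 28)}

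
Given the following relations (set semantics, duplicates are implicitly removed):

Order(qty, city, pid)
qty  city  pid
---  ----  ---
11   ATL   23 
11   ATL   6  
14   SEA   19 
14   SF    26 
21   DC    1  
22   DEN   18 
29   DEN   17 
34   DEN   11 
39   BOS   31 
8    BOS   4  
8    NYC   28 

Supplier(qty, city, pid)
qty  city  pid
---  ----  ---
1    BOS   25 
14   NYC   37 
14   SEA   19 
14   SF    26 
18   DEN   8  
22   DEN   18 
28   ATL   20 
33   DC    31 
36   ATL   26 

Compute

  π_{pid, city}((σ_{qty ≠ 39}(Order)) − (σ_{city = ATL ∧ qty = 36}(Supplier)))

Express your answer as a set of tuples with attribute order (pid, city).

{(1, DC), (11, DEN), (17, DEN), (18, DEN), (19, SEA), (23, ATL), (26, SF), (28, NYC), (4, BOS), (6, ATL)}

Selection qty ≠ 39: {(11, ATL, 23), (11, ATL, 6), (14, SEA, 19), (14, SF, 26), (21, DC, 1), (22, DEN, 18), (29, DEN, 17), (34, DEN, 11), (8, BOS, 4), (8, NYC, 28)}
Selection city = ATL ∧ qty = 36: {(36, ATL, 26)}
Set difference of the two operands is {(11, ATL, 23), (11, ATL, 6), (14, SEA, 19), (14, SF, 26), (21, DC, 1), (22, DEN, 18), (29, DEN, 17), (34, DEN, 11), (8, BOS, 4), (8, NYC, 28)}.
π_{pid, city} gives {(1, DC), (11, DEN), (17, DEN), (18, DEN), (19, SEA), (23, ATL), (26, SF), (28, NYC), (4, BOS), (6, ATL)}.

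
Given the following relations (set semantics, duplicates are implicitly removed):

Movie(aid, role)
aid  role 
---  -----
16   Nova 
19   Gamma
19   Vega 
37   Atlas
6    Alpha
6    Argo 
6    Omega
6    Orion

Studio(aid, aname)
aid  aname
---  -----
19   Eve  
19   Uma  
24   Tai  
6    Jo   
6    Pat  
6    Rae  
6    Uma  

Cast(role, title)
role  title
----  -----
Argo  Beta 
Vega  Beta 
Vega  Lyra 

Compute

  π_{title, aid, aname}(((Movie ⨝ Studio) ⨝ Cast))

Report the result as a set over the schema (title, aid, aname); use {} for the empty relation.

{(Beta, 19, Eve), (Beta, 19, Uma), (Beta, 6, Jo), (Beta, 6, Pat), (Beta, 6, Rae), (Beta, 6, Uma), (Lyra, 19, Eve), (Lyra, 19, Uma)}

Joining Movie and Studio on aid yields {(19, Gamma, Eve), (19, Gamma, Uma), (19, Vega, Eve), (19, Vega, Uma), (6, Alpha, Jo), (6, Alpha, Pat), (6, Alpha, Rae), (6, Alpha, Uma), (6, Argo, Jo), (6, Argo, Pat), (6, Argo, Rae), (6, Argo, Uma), (6, Omega, Jo), (6, Omega, Pat), (6, Omega, Rae), (6, Omega, Uma), (6, Orion, Jo), (6, Orion, Pat), (6, Orion, Rae), (6, Orion, Uma)}.
Joining (Movie ⨝ Studio) and Cast on role yields {(19, Vega, Eve, Beta), (19, Vega, Eve, Lyra), (19, Vega, Uma, Beta), (19, Vega, Uma, Lyra), (6, Argo, Jo, Beta), (6, Argo, Pat, Beta), (6, Argo, Rae, Beta), (6, Argo, Uma, Beta)}.
π_{title, aid, aname} gives {(Beta, 19, Eve), (Beta, 19, Uma), (Beta, 6, Jo), (Beta, 6, Pat), (Beta, 6, Rae), (Beta, 6, Uma), (Lyra, 19, Eve), (Lyra, 19, Uma)}.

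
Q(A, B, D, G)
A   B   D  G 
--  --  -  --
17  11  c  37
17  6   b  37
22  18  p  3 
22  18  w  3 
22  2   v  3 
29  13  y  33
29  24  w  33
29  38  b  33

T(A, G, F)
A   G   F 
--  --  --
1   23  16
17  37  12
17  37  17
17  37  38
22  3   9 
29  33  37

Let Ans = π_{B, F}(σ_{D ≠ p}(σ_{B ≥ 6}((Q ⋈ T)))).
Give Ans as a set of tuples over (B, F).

Q ⋈ T (natural join on A, G): {(17, 11, c, 37, 12), (17, 11, c, 37, 17), (17, 11, c, 37, 38), (17, 6, b, 37, 12), (17, 6, b, 37, 17), (17, 6, b, 37, 38), (22, 18, p, 3, 9), (22, 18, w, 3, 9), (22, 2, v, 3, 9), (29, 13, y, 33, 37), (29, 24, w, 33, 37), (29, 38, b, 33, 37)}
Selection B ≥ 6: {(17, 11, c, 37, 12), (17, 11, c, 37, 17), (17, 11, c, 37, 38), (17, 6, b, 37, 12), (17, 6, b, 37, 17), (17, 6, b, 37, 38), (22, 18, p, 3, 9), (22, 18, w, 3, 9), (29, 13, y, 33, 37), (29, 24, w, 33, 37), (29, 38, b, 33, 37)}
Selection D ≠ p: {(17, 11, c, 37, 12), (17, 11, c, 37, 17), (17, 11, c, 37, 38), (17, 6, b, 37, 12), (17, 6, b, 37, 17), (17, 6, b, 37, 38), (22, 18, w, 3, 9), (29, 13, y, 33, 37), (29, 24, w, 33, 37), (29, 38, b, 33, 37)}
Keep only column(s) B, F: {(11, 12), (11, 17), (11, 38), (13, 37), (18, 9), (24, 37), (38, 37), (6, 12), (6, 17), (6, 38)}

{(11, 12), (11, 17), (11, 38), (13, 37), (18, 9), (24, 37), (38, 37), (6, 12), (6, 17), (6, 38)}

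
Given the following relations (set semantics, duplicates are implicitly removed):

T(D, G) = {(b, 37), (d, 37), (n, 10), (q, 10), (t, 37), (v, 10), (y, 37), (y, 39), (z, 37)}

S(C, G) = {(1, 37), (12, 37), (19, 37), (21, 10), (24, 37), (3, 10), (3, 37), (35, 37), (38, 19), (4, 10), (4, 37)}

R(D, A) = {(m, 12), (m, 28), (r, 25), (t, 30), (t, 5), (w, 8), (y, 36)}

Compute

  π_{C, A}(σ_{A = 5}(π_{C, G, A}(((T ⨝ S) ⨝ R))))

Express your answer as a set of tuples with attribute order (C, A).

{(1, 5), (12, 5), (19, 5), (24, 5), (3, 5), (35, 5), (4, 5)}

T ⋈ S (natural join on G): {(b, 37, 1), (b, 37, 12), (b, 37, 19), (b, 37, 24), (b, 37, 3), (b, 37, 35), (b, 37, 4), (d, 37, 1), (d, 37, 12), (d, 37, 19), (d, 37, 24), (d, 37, 3), (d, 37, 35), (d, 37, 4), (n, 10, 21), (n, 10, 3), (n, 10, 4), (q, 10, 21), (q, 10, 3), (q, 10, 4), (t, 37, 1), (t, 37, 12), (t, 37, 19), (t, 37, 24), (t, 37, 3), (t, 37, 35), (t, 37, 4), (v, 10, 21), (v, 10, 3), (v, 10, 4), (y, 37, 1), (y, 37, 12), (y, 37, 19), (y, 37, 24), (y, 37, 3), (y, 37, 35), (y, 37, 4), (z, 37, 1), (z, 37, 12), (z, 37, 19), (z, 37, 24), (z, 37, 3), (z, 37, 35), (z, 37, 4)}
(T ⨝ S) ⋈ R (natural join on D): {(t, 37, 1, 30), (t, 37, 1, 5), (t, 37, 12, 30), (t, 37, 12, 5), (t, 37, 19, 30), (t, 37, 19, 5), (t, 37, 24, 30), (t, 37, 24, 5), (t, 37, 3, 30), (t, 37, 3, 5), (t, 37, 35, 30), (t, 37, 35, 5), (t, 37, 4, 30), (t, 37, 4, 5), (y, 37, 1, 36), (y, 37, 12, 36), (y, 37, 19, 36), (y, 37, 24, 36), (y, 37, 3, 36), (y, 37, 35, 36), (y, 37, 4, 36)}
π[C, G, A]: project onto (C, G, A) → {(1, 37, 30), (1, 37, 36), (1, 37, 5), (12, 37, 30), (12, 37, 36), (12, 37, 5), (19, 37, 30), (19, 37, 36), (19, 37, 5), (24, 37, 30), (24, 37, 36), (24, 37, 5), (3, 37, 30), (3, 37, 36), (3, 37, 5), (35, 37, 30), (35, 37, 36), (35, 37, 5), (4, 37, 30), (4, 37, 36), (4, 37, 5)}
Filtering on A = 5 leaves {(1, 37, 5), (12, 37, 5), (19, 37, 5), (24, 37, 5), (3, 37, 5), (35, 37, 5), (4, 37, 5)}.
π[C, A]: project onto (C, A) → {(1, 5), (12, 5), (19, 5), (24, 5), (3, 5), (35, 5), (4, 5)}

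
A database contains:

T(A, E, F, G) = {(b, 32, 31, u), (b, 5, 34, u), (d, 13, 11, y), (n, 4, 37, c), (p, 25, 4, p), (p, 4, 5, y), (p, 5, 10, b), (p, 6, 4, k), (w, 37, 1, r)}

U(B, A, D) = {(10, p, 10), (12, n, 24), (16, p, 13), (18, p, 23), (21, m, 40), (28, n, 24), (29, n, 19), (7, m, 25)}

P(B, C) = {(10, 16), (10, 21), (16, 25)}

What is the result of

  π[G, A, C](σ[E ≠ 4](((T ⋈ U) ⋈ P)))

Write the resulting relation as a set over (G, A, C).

{(b, p, 16), (b, p, 21), (b, p, 25), (k, p, 16), (k, p, 21), (k, p, 25), (p, p, 16), (p, p, 21), (p, p, 25)}

T ⋈ U (natural join on A): {(n, 4, 37, c, 12, 24), (n, 4, 37, c, 28, 24), (n, 4, 37, c, 29, 19), (p, 25, 4, p, 10, 10), (p, 25, 4, p, 16, 13), (p, 25, 4, p, 18, 23), (p, 4, 5, y, 10, 10), (p, 4, 5, y, 16, 13), (p, 4, 5, y, 18, 23), (p, 5, 10, b, 10, 10), (p, 5, 10, b, 16, 13), (p, 5, 10, b, 18, 23), (p, 6, 4, k, 10, 10), (p, 6, 4, k, 16, 13), (p, 6, 4, k, 18, 23)}
(T ⋈ U) ⋈ P (natural join on B): {(p, 25, 4, p, 10, 10, 16), (p, 25, 4, p, 10, 10, 21), (p, 25, 4, p, 16, 13, 25), (p, 4, 5, y, 10, 10, 16), (p, 4, 5, y, 10, 10, 21), (p, 4, 5, y, 16, 13, 25), (p, 5, 10, b, 10, 10, 16), (p, 5, 10, b, 10, 10, 21), (p, 5, 10, b, 16, 13, 25), (p, 6, 4, k, 10, 10, 16), (p, 6, 4, k, 10, 10, 21), (p, 6, 4, k, 16, 13, 25)}
Selection E ≠ 4: {(p, 25, 4, p, 10, 10, 16), (p, 25, 4, p, 10, 10, 21), (p, 25, 4, p, 16, 13, 25), (p, 5, 10, b, 10, 10, 16), (p, 5, 10, b, 10, 10, 21), (p, 5, 10, b, 16, 13, 25), (p, 6, 4, k, 10, 10, 16), (p, 6, 4, k, 10, 10, 21), (p, 6, 4, k, 16, 13, 25)}
π[G, A, C]: project onto (G, A, C) → {(b, p, 16), (b, p, 21), (b, p, 25), (k, p, 16), (k, p, 21), (k, p, 25), (p, p, 16), (p, p, 21), (p, p, 25)}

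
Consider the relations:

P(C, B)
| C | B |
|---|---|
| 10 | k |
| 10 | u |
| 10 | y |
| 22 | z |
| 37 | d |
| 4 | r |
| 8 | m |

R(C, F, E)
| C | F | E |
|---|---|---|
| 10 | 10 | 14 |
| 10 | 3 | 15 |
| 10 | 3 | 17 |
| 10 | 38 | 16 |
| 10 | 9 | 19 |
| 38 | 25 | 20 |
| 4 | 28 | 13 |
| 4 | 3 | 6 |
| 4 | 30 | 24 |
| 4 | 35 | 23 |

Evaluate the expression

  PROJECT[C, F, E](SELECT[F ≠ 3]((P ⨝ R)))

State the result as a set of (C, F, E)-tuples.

Joining P and R on C yields {(10, k, 10, 14), (10, k, 3, 15), (10, k, 3, 17), (10, k, 38, 16), (10, k, 9, 19), (10, u, 10, 14), (10, u, 3, 15), (10, u, 3, 17), (10, u, 38, 16), (10, u, 9, 19), (10, y, 10, 14), (10, y, 3, 15), (10, y, 3, 17), (10, y, 38, 16), (10, y, 9, 19), (4, r, 28, 13), (4, r, 3, 6), (4, r, 30, 24), (4, r, 35, 23)}.
σ[F ≠ 3]: keep tuples satisfying F ≠ 3 → {(10, k, 10, 14), (10, k, 38, 16), (10, k, 9, 19), (10, u, 10, 14), (10, u, 38, 16), (10, u, 9, 19), (10, y, 10, 14), (10, y, 38, 16), (10, y, 9, 19), (4, r, 28, 13), (4, r, 30, 24), (4, r, 35, 23)}
π_{C, F, E} gives {(10, 10, 14), (10, 38, 16), (10, 9, 19), (4, 28, 13), (4, 30, 24), (4, 35, 23)} (6 duplicate(s) eliminated).

{(10, 10, 14), (10, 38, 16), (10, 9, 19), (4, 28, 13), (4, 30, 24), (4, 35, 23)}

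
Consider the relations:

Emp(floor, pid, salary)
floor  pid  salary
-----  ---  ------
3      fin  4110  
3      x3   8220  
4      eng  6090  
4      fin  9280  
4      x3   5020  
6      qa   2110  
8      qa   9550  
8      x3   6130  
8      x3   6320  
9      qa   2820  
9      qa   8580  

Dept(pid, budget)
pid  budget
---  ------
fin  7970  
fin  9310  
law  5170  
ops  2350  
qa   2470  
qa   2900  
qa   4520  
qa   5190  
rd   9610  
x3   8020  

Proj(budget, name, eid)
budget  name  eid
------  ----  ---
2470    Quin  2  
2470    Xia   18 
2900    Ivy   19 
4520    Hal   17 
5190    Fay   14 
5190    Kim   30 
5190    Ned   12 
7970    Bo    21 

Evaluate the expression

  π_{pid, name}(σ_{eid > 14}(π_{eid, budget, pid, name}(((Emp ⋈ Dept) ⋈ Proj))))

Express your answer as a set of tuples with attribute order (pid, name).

{(fin, Bo), (qa, Hal), (qa, Ivy), (qa, Kim), (qa, Xia)}

Natural join on pid: {(3, fin, 4110, 7970), (3, fin, 4110, 9310), (3, x3, 8220, 8020), (4, fin, 9280, 7970), (4, fin, 9280, 9310), (4, x3, 5020, 8020), (6, qa, 2110, 2470), (6, qa, 2110, 2900), (6, qa, 2110, 4520), (6, qa, 2110, 5190), (8, qa, 9550, 2470), (8, qa, 9550, 2900), (8, qa, 9550, 4520), (8, qa, 9550, 5190), (8, x3, 6130, 8020), (8, x3, 6320, 8020), (9, qa, 2820, 2470), (9, qa, 2820, 2900), (9, qa, 2820, 4520), (9, qa, 2820, 5190), (9, qa, 8580, 2470), (9, qa, 8580, 2900), (9, qa, 8580, 4520), (9, qa, 8580, 5190)}
Natural join on budget: {(3, fin, 4110, 7970, Bo, 21), (4, fin, 9280, 7970, Bo, 21), (6, qa, 2110, 2470, Quin, 2), (6, qa, 2110, 2470, Xia, 18), (6, qa, 2110, 2900, Ivy, 19), (6, qa, 2110, 4520, Hal, 17), (6, qa, 2110, 5190, Fay, 14), (6, qa, 2110, 5190, Kim, 30), (6, qa, 2110, 5190, Ned, 12), (8, qa, 9550, 2470, Quin, 2), (8, qa, 9550, 2470, Xia, 18), (8, qa, 9550, 2900, Ivy, 19), (8, qa, 9550, 4520, Hal, 17), (8, qa, 9550, 5190, Fay, 14), (8, qa, 9550, 5190, Kim, 30), (8, qa, 9550, 5190, Ned, 12), (9, qa, 2820, 2470, Quin, 2), (9, qa, 2820, 2470, Xia, 18), (9, qa, 2820, 2900, Ivy, 19), (9, qa, 2820, 4520, Hal, 17), (9, qa, 2820, 5190, Fay, 14), (9, qa, 2820, 5190, Kim, 30), (9, qa, 2820, 5190, Ned, 12), (9, qa, 8580, 2470, Quin, 2), (9, qa, 8580, 2470, Xia, 18), (9, qa, 8580, 2900, Ivy, 19), (9, qa, 8580, 4520, Hal, 17), (9, qa, 8580, 5190, Fay, 14), (9, qa, 8580, 5190, Kim, 30), (9, qa, 8580, 5190, Ned, 12)}
Projecting to eid, budget, pid, name (22 duplicate(s) eliminated): {(12, 5190, qa, Ned), (14, 5190, qa, Fay), (17, 4520, qa, Hal), (18, 2470, qa, Xia), (19, 2900, qa, Ivy), (2, 2470, qa, Quin), (21, 7970, fin, Bo), (30, 5190, qa, Kim)}
Apply σ_{eid > 14}; surviving tuples: {(17, 4520, qa, Hal), (18, 2470, qa, Xia), (19, 2900, qa, Ivy), (21, 7970, fin, Bo), (30, 5190, qa, Kim)}
Projecting to pid, name: {(fin, Bo), (qa, Hal), (qa, Ivy), (qa, Kim), (qa, Xia)}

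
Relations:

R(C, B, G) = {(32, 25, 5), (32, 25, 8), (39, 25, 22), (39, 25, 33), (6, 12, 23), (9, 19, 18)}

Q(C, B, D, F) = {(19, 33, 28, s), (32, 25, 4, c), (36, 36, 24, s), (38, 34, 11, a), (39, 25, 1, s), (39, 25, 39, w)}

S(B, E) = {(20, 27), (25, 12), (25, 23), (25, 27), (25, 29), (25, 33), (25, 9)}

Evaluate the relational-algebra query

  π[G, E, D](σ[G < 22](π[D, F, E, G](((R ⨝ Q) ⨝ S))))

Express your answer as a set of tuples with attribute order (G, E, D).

{(5, 12, 4), (5, 23, 4), (5, 27, 4), (5, 29, 4), (5, 33, 4), (5, 9, 4), (8, 12, 4), (8, 23, 4), (8, 27, 4), (8, 29, 4), (8, 33, 4), (8, 9, 4)}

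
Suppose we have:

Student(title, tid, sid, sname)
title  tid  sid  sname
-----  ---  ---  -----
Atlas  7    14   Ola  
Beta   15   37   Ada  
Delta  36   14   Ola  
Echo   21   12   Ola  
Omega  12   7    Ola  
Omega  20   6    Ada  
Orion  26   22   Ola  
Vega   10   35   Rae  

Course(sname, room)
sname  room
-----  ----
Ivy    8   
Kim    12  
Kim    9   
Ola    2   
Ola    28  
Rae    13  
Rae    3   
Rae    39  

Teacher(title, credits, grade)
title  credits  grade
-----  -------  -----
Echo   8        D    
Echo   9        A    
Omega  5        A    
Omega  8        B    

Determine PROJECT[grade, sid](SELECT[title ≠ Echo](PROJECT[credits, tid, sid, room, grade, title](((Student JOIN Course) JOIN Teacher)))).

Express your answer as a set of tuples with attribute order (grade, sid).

{(A, 7), (B, 7)}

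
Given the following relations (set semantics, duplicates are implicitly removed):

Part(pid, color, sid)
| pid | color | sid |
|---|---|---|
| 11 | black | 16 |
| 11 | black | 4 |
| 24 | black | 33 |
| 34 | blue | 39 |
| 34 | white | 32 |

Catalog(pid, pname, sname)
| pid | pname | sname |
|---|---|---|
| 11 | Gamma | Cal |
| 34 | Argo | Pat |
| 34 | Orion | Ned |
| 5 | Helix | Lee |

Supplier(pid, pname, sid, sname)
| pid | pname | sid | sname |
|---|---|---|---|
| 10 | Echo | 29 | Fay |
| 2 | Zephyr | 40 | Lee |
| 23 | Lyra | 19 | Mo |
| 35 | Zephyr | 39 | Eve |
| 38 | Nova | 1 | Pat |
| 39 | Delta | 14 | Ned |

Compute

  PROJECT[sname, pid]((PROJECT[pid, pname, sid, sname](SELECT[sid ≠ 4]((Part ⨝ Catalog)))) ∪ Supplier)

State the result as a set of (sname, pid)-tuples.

Natural join on pid: {(11, black, 16, Gamma, Cal), (11, black, 4, Gamma, Cal), (34, blue, 39, Argo, Pat), (34, blue, 39, Orion, Ned), (34, white, 32, Argo, Pat), (34, white, 32, Orion, Ned)}
Selection sid ≠ 4: {(11, black, 16, Gamma, Cal), (34, blue, 39, Argo, Pat), (34, blue, 39, Orion, Ned), (34, white, 32, Argo, Pat), (34, white, 32, Orion, Ned)}
π[pid, pname, sid, sname]: project onto (pid, pname, sid, sname) → {(11, Gamma, 16, Cal), (34, Argo, 32, Pat), (34, Argo, 39, Pat), (34, Orion, 32, Ned), (34, Orion, 39, Ned)}
Union: {(11, Gamma, 16, Cal), (34, Argo, 32, Pat), (34, Argo, 39, Pat), (34, Orion, 32, Ned), (34, Orion, 39, Ned)} with {(10, Echo, 29, Fay), (2, Zephyr, 40, Lee), (23, Lyra, 19, Mo), (35, Zephyr, 39, Eve), (38, Nova, 1, Pat), (39, Delta, 14, Ned)} → {(10, Echo, 29, Fay), (11, Gamma, 16, Cal), (2, Zephyr, 40, Lee), (23, Lyra, 19, Mo), (34, Argo, 32, Pat), (34, Argo, 39, Pat), (34, Orion, 32, Ned), (34, Orion, 39, Ned), (35, Zephyr, 39, Eve), (38, Nova, 1, Pat), (39, Delta, 14, Ned)}
π[sname, pid]: project onto (sname, pid) (2 duplicate(s) eliminated) → {(Cal, 11), (Eve, 35), (Fay, 10), (Lee, 2), (Mo, 23), (Ned, 34), (Ned, 39), (Pat, 34), (Pat, 38)}

{(Cal, 11), (Eve, 35), (Fay, 10), (Lee, 2), (Mo, 23), (Ned, 34), (Ned, 39), (Pat, 34), (Pat, 38)}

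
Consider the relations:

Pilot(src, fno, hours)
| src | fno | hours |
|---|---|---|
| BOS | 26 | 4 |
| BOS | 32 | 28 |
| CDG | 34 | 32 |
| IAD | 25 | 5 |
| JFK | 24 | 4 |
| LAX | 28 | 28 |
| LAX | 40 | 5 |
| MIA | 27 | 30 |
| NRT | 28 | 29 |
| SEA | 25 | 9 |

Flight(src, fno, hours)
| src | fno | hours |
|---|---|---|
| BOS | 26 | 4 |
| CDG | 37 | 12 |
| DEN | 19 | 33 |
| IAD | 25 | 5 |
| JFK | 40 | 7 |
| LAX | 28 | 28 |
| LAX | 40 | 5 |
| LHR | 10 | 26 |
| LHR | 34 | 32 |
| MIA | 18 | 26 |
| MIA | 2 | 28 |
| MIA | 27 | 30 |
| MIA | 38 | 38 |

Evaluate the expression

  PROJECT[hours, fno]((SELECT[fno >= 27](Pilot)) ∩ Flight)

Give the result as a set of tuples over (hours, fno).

{(28, 28), (30, 27), (5, 40)}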